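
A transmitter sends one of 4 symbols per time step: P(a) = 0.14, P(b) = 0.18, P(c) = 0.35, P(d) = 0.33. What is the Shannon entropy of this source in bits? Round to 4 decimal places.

H = −Σ pᵢ log₂ pᵢ.
−0.14·log₂(0.14) = 0.3971
−0.18·log₂(0.18) = 0.4453
−0.35·log₂(0.35) = 0.5301
−0.33·log₂(0.33) = 0.5278
Sum ≈ 1.9003 → 1.9003 bits.

1.9003 bits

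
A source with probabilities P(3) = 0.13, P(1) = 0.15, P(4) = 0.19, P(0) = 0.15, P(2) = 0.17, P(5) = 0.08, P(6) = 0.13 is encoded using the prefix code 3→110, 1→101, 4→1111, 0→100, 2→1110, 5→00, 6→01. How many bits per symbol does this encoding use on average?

L̄ = Σ pᵢ·ℓᵢ = 0.13·3 + 0.15·3 + 0.19·4 + 0.15·3 + 0.17·4 + 0.08·2 + 0.13·2 = 3.15 bits/symbol.

3.15 bits/symbol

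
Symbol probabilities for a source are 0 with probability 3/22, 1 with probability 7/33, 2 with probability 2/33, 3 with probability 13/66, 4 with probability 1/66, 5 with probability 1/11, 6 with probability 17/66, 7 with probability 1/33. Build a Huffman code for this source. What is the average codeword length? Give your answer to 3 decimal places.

2.682 bits/symbol

Repeatedly combine the two least-probable nodes; the expected code length is the sum of the merged weights.
merge 1/66 + 1/33 → 1/22
merge 1/22 + 2/33 → 7/66
merge 1/11 + 7/66 → 13/66
merge 3/22 + 13/66 → 1/3
merge 13/66 + 7/33 → 9/22
merge 17/66 + 1/3 → 13/22
merge 9/22 + 13/22 → 1
L = 1/22 + 7/66 + 13/66 + 1/3 + 9/22 + 13/22 + 1 = 59/22 ≈ 2.682 bits/symbol.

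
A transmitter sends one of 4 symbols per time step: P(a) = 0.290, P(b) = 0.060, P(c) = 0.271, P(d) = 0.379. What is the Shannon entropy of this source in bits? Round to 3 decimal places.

H = −Σ pᵢ log₂ pᵢ.
−0.290·log₂(0.290) = 0.5179
−0.060·log₂(0.060) = 0.2435
−0.271·log₂(0.271) = 0.5105
−0.379·log₂(0.379) = 0.5305
Sum ≈ 1.8024 → 1.802 bits.

1.802 bits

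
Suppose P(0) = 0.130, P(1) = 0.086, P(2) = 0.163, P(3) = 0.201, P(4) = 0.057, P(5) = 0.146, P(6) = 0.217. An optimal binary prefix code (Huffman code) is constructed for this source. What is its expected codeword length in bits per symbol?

Repeatedly combine the two least-probable nodes; the expected code length is the sum of the merged weights.
merge 57/1000 + 43/500 → 143/1000
merge 13/100 + 143/1000 → 273/1000
merge 73/500 + 163/1000 → 309/1000
merge 201/1000 + 217/1000 → 209/500
merge 273/1000 + 309/1000 → 291/500
merge 209/500 + 291/500 → 1
L = 143/1000 + 273/1000 + 309/1000 + 209/500 + 291/500 + 1 = 109/40 = 2.725 bits/symbol.

2.725 bits/symbol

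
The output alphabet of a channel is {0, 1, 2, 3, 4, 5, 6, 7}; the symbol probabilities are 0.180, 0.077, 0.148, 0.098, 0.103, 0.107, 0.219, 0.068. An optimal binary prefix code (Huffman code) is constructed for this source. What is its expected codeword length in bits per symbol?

Repeatedly combine the two least-probable nodes; the expected code length is the sum of the merged weights.
merge 17/250 + 77/1000 → 29/200
merge 49/500 + 103/1000 → 201/1000
merge 107/1000 + 29/200 → 63/250
merge 37/250 + 9/50 → 41/125
merge 201/1000 + 219/1000 → 21/50
merge 63/250 + 41/125 → 29/50
merge 21/50 + 29/50 → 1
L = 29/200 + 201/1000 + 63/250 + 41/125 + 21/50 + 29/50 + 1 = 1463/500 = 2.926 bits/symbol.

2.926 bits/symbol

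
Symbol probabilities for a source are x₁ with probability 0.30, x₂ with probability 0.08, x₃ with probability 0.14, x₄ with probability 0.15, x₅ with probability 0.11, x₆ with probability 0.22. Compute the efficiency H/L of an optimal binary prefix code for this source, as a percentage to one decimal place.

98.8%

Entropy H = −Σ p log₂ p ≈ 2.4511 bits.
Huffman merges: 2/25+11/100→19/100; 7/50+3/20→29/100; 19/100+11/50→41/100; 29/100+3/10→59/100; 41/100+59/100→1. L = 62/25 ≈ 2.4800.
Efficiency = H/L = 2.4511/2.4800 = 98.8%.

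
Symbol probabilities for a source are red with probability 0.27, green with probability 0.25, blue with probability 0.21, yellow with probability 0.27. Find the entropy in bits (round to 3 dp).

1.993 bits

H = −Σ pᵢ log₂ pᵢ.
−0.27·log₂(0.27) = 0.5100
−0.25·log₂(0.25) = 0.5000
−0.21·log₂(0.21) = 0.4728
−0.27·log₂(0.27) = 0.5100
Sum ≈ 1.9929 → 1.993 bits.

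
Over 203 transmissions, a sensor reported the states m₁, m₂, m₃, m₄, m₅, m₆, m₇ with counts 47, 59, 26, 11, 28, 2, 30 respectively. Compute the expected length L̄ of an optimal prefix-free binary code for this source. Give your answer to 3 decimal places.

Probabilities are the counts divided by 203.
Repeatedly combine the two least-probable nodes; the expected code length is the sum of the merged weights.
merge 2/203 + 11/203 → 13/203
merge 13/203 + 26/203 → 39/203
merge 4/29 + 30/203 → 2/7
merge 39/203 + 47/203 → 86/203
merge 2/7 + 59/203 → 117/203
merge 86/203 + 117/203 → 1
L = 13/203 + 39/203 + 2/7 + 86/203 + 117/203 + 1 = 516/203 ≈ 2.542 bits/symbol.

2.542 bits/symbol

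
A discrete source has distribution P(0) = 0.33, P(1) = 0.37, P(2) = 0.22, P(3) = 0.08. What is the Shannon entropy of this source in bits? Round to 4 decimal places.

H = −Σ pᵢ log₂ pᵢ.
−0.33·log₂(0.33) = 0.5278
−0.37·log₂(0.37) = 0.5307
−0.22·log₂(0.22) = 0.4806
−0.08·log₂(0.08) = 0.2915
Sum ≈ 1.8306 → 1.8306 bits.

1.8306 bits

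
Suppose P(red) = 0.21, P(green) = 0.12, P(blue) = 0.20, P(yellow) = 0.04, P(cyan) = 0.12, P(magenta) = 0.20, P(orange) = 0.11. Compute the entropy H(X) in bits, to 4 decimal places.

2.6718 bits

H = −Σ pᵢ log₂ pᵢ.
−0.21·log₂(0.21) = 0.4728
−0.12·log₂(0.12) = 0.3671
−0.20·log₂(0.20) = 0.4644
−0.04·log₂(0.04) = 0.1858
−0.12·log₂(0.12) = 0.3671
−0.20·log₂(0.20) = 0.4644
−0.11·log₂(0.11) = 0.3503
Sum ≈ 2.6718 → 2.6718 bits.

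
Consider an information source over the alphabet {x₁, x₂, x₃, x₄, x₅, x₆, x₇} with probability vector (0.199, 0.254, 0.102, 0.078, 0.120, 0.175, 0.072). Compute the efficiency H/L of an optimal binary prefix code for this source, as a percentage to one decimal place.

Entropy H = −Σ p log₂ p ≈ 2.6691 bits.
Huffman merges: 9/125+39/500→3/20; 51/500+3/25→111/500; 3/20+7/40→13/40; 199/1000+111/500→421/1000; 127/500+13/40→579/1000; 421/1000+579/1000→1. L = 2697/1000 ≈ 2.6970.
Efficiency = H/L = 2.6691/2.6970 = 99.0%.

99.0%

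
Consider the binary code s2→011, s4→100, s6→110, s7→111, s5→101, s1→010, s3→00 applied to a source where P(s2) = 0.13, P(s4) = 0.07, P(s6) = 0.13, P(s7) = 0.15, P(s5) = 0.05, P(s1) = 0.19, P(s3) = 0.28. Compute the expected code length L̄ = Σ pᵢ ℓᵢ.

L̄ = Σ pᵢ·ℓᵢ = 0.13·3 + 0.07·3 + 0.13·3 + 0.15·3 + 0.05·3 + 0.19·3 + 0.28·2 = 2.72 bits/symbol.

2.72 bits/symbol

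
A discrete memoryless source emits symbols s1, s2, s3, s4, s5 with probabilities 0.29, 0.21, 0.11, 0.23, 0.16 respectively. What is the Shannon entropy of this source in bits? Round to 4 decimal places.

2.2517 bits

H = −Σ pᵢ log₂ pᵢ.
−0.29·log₂(0.29) = 0.5179
−0.21·log₂(0.21) = 0.4728
−0.11·log₂(0.11) = 0.3503
−0.23·log₂(0.23) = 0.4877
−0.16·log₂(0.16) = 0.4230
Sum ≈ 2.2517 → 2.2517 bits.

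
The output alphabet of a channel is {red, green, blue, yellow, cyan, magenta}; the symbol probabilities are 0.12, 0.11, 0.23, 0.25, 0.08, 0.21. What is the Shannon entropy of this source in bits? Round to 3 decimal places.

H = −Σ pᵢ log₂ pᵢ.
−0.12·log₂(0.12) = 0.3671
−0.11·log₂(0.11) = 0.3503
−0.23·log₂(0.23) = 0.4877
−0.25·log₂(0.25) = 0.5000
−0.08·log₂(0.08) = 0.2915
−0.21·log₂(0.21) = 0.4728
Sum ≈ 2.4694 → 2.469 bits.

2.469 bits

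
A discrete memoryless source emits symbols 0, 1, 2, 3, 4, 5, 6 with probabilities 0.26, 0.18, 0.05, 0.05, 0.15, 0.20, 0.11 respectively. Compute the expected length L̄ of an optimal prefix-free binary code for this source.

2.64 bits/symbol

Repeatedly combine the two least-probable nodes; the expected code length is the sum of the merged weights.
merge 1/20 + 1/20 → 1/10
merge 1/10 + 11/100 → 21/100
merge 3/20 + 9/50 → 33/100
merge 1/5 + 21/100 → 41/100
merge 13/50 + 33/100 → 59/100
merge 41/100 + 59/100 → 1
L = 1/10 + 21/100 + 33/100 + 41/100 + 59/100 + 1 = 66/25 = 2.64 bits/symbol.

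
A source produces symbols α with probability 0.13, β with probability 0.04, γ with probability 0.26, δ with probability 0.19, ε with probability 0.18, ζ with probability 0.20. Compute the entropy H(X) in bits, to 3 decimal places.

2.439 bits

H = −Σ pᵢ log₂ pᵢ.
−0.13·log₂(0.13) = 0.3826
−0.04·log₂(0.04) = 0.1858
−0.26·log₂(0.26) = 0.5053
−0.19·log₂(0.19) = 0.4552
−0.18·log₂(0.18) = 0.4453
−0.20·log₂(0.20) = 0.4644
Sum ≈ 2.4386 → 2.439 bits.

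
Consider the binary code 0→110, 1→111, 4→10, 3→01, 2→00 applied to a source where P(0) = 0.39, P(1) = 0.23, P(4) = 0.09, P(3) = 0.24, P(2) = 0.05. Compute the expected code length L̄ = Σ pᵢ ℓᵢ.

L̄ = Σ pᵢ·ℓᵢ = 0.39·3 + 0.23·3 + 0.09·2 + 0.24·2 + 0.05·2 = 2.62 bits/symbol.

2.62 bits/symbol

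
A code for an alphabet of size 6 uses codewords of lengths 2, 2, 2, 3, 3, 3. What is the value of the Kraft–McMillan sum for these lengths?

1.125

With common denominator 2^3 = 8: Σ 2^(−ℓᵢ) = 2/8 + 2/8 + 2/8 + 1/8 + 1/8 + 1/8 = 9/8 = 1.125.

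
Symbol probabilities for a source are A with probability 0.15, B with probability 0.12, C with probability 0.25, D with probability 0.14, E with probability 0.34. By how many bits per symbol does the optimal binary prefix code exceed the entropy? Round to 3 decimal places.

Entropy H = −Σ p log₂ p ≈ 2.2039 bits.
Huffman merges: 3/25+7/50→13/50; 3/20+1/4→2/5; 13/50+17/50→3/5; 2/5+3/5→1. L = 113/50 ≈ 2.2600.
L − H = 2.2600 − 2.2039 = 0.056 bits.

0.056 bits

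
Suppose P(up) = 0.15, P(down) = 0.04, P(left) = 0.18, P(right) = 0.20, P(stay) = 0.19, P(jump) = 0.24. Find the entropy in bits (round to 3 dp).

2.455 bits

H = −Σ pᵢ log₂ pᵢ.
−0.15·log₂(0.15) = 0.4105
−0.04·log₂(0.04) = 0.1858
−0.18·log₂(0.18) = 0.4453
−0.20·log₂(0.20) = 0.4644
−0.19·log₂(0.19) = 0.4552
−0.24·log₂(0.24) = 0.4941
Sum ≈ 2.4554 → 2.455 bits.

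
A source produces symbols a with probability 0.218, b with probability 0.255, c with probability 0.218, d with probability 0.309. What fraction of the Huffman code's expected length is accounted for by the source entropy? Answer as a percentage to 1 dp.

Entropy H = −Σ p log₂ p ≈ 1.9844 bits.
Huffman merges: 109/500+109/500→109/250; 51/200+309/1000→141/250; 109/250+141/250→1. L = 2 ≈ 2.0000.
Efficiency = H/L = 1.9844/2.0000 = 99.2%.

99.2%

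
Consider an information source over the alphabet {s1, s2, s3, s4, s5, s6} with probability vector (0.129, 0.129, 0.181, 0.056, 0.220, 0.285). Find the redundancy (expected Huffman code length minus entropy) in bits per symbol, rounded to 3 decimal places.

0.057 bits

Entropy H = −Σ p log₂ p ≈ 2.4382 bits.
Huffman merges: 7/125+129/1000→37/200; 129/1000+181/1000→31/100; 37/200+11/50→81/200; 57/200+31/100→119/200; 81/200+119/200→1. L = 499/200 ≈ 2.4950.
L − H = 2.4950 − 2.4382 = 0.057 bits.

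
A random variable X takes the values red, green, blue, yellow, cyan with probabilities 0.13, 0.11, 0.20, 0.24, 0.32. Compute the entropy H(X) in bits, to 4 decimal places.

H = −Σ pᵢ log₂ pᵢ.
−0.13·log₂(0.13) = 0.3826
−0.11·log₂(0.11) = 0.3503
−0.20·log₂(0.20) = 0.4644
−0.24·log₂(0.24) = 0.4941
−0.32·log₂(0.32) = 0.5260
Sum ≈ 2.2175 → 2.2175 bits.

2.2175 bits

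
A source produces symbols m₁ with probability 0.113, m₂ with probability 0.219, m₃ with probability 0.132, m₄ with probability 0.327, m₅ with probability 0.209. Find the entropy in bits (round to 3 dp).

2.220 bits

H = −Σ pᵢ log₂ pᵢ.
−0.113·log₂(0.113) = 0.3555
−0.219·log₂(0.219) = 0.4798
−0.132·log₂(0.132) = 0.3856
−0.327·log₂(0.327) = 0.5273
−0.209·log₂(0.209) = 0.4720
Sum ≈ 2.2202 → 2.220 bits.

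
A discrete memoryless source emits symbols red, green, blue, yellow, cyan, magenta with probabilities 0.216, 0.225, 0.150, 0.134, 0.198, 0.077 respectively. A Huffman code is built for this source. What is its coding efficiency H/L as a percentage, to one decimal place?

Entropy H = −Σ p log₂ p ≈ 2.5083 bits.
Huffman merges: 77/1000+67/500→211/1000; 3/20+99/500→87/250; 211/1000+27/125→427/1000; 9/40+87/250→573/1000; 427/1000+573/1000→1. L = 2559/1000 ≈ 2.5590.
Efficiency = H/L = 2.5083/2.5590 = 98.0%.

98.0%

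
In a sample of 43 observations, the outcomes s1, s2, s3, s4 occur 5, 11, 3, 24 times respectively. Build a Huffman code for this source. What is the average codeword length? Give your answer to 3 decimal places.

1.628 bits/symbol

Probabilities are the counts divided by 43.
Repeatedly combine the two least-probable nodes; the expected code length is the sum of the merged weights.
merge 3/43 + 5/43 → 8/43
merge 8/43 + 11/43 → 19/43
merge 19/43 + 24/43 → 1
L = 8/43 + 19/43 + 1 = 70/43 ≈ 1.628 bits/symbol.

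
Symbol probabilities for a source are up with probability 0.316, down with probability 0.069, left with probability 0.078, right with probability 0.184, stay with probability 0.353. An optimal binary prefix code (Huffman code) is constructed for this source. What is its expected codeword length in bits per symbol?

2.125 bits/symbol

Repeatedly combine the two least-probable nodes; the expected code length is the sum of the merged weights.
merge 69/1000 + 39/500 → 147/1000
merge 147/1000 + 23/125 → 331/1000
merge 79/250 + 331/1000 → 647/1000
merge 353/1000 + 647/1000 → 1
L = 147/1000 + 331/1000 + 647/1000 + 1 = 17/8 = 2.125 bits/symbol.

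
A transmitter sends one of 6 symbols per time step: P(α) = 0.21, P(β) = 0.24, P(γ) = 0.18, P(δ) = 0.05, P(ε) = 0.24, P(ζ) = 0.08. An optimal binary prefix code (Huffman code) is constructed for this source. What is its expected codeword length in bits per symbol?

2.44 bits/symbol

Repeatedly combine the two least-probable nodes; the expected code length is the sum of the merged weights.
merge 1/20 + 2/25 → 13/100
merge 13/100 + 9/50 → 31/100
merge 21/100 + 6/25 → 9/20
merge 6/25 + 31/100 → 11/20
merge 9/20 + 11/20 → 1
L = 13/100 + 31/100 + 9/20 + 11/20 + 1 = 61/25 = 2.44 bits/symbol.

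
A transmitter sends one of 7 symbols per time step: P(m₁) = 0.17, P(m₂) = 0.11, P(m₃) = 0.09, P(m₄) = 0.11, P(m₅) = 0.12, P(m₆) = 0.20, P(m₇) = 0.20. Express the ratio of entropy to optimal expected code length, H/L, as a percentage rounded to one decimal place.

98.0%

Entropy H = −Σ p log₂ p ≈ 2.7437 bits.
Huffman merges: 9/100+11/100→1/5; 11/100+3/25→23/100; 17/100+1/5→37/100; 1/5+1/5→2/5; 23/100+37/100→3/5; 2/5+3/5→1. L = 14/5 ≈ 2.8000.
Efficiency = H/L = 2.7437/2.8000 = 98.0%.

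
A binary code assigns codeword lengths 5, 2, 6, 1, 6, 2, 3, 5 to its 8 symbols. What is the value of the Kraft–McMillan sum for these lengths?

1.21875

With common denominator 2^6 = 64: Σ 2^(−ℓᵢ) = 2/64 + 16/64 + 1/64 + 32/64 + 1/64 + 16/64 + 8/64 + 2/64 = 78/64 = 1.21875.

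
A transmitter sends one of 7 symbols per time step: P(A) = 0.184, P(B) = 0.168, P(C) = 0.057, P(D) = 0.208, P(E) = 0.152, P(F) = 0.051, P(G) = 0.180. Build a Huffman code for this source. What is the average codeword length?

2.716 bits/symbol

Repeatedly combine the two least-probable nodes; the expected code length is the sum of the merged weights.
merge 51/1000 + 57/1000 → 27/250
merge 27/250 + 19/125 → 13/50
merge 21/125 + 9/50 → 87/250
merge 23/125 + 26/125 → 49/125
merge 13/50 + 87/250 → 76/125
merge 49/125 + 76/125 → 1
L = 27/250 + 13/50 + 87/250 + 49/125 + 76/125 + 1 = 679/250 = 2.716 bits/symbol.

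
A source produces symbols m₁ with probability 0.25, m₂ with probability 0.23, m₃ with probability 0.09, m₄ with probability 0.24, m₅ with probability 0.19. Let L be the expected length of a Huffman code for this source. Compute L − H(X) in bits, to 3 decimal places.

0.030 bits

Entropy H = −Σ p log₂ p ≈ 2.2497 bits.
Huffman merges: 9/100+19/100→7/25; 23/100+6/25→47/100; 1/4+7/25→53/100; 47/100+53/100→1. L = 57/25 ≈ 2.2800.
L − H = 2.2800 − 2.2497 = 0.030 bits.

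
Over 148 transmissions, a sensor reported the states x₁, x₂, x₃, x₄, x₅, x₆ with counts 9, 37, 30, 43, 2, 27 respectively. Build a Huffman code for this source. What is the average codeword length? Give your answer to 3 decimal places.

Probabilities are the counts divided by 148.
Repeatedly combine the two least-probable nodes; the expected code length is the sum of the merged weights.
merge 1/74 + 9/148 → 11/148
merge 11/148 + 27/148 → 19/74
merge 15/74 + 1/4 → 67/148
merge 19/74 + 43/148 → 81/148
merge 67/148 + 81/148 → 1
L = 11/148 + 19/74 + 67/148 + 81/148 + 1 = 345/148 ≈ 2.331 bits/symbol.

2.331 bits/symbol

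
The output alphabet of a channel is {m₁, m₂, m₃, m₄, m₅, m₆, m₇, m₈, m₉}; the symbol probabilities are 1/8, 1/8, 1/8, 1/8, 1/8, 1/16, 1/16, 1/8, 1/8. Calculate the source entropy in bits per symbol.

Each probability is a power of 1/2, so log₂(1/p) is an integer.
H = Σ p·log₂(1/p) = 1/8·3 + 1/8·3 + 1/8·3 + 1/8·3 + 1/8·3 + 1/16·4 + 1/16·4 + 1/8·3 + 1/8·3 = 3.125 bits.

3.125 bits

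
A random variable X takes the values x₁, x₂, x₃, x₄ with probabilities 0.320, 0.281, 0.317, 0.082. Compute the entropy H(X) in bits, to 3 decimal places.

1.862 bits

H = −Σ pᵢ log₂ pᵢ.
−0.320·log₂(0.320) = 0.5260
−0.281·log₂(0.281) = 0.5146
−0.317·log₂(0.317) = 0.5254
−0.082·log₂(0.082) = 0.2959
Sum ≈ 1.8619 → 1.862 bits.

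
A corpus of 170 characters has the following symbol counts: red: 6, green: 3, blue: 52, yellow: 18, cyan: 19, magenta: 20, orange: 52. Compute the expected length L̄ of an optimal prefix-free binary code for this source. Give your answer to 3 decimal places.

2.441 bits/symbol

Probabilities are the counts divided by 170.
Repeatedly combine the two least-probable nodes; the expected code length is the sum of the merged weights.
merge 3/170 + 3/85 → 9/170
merge 9/170 + 9/85 → 27/170
merge 19/170 + 2/17 → 39/170
merge 27/170 + 39/170 → 33/85
merge 26/85 + 26/85 → 52/85
merge 33/85 + 52/85 → 1
L = 9/170 + 27/170 + 39/170 + 33/85 + 52/85 + 1 = 83/34 ≈ 2.441 bits/symbol.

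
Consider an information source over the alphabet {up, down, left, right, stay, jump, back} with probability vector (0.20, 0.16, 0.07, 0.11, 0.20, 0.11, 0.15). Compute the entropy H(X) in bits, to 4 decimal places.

2.7315 bits

H = −Σ pᵢ log₂ pᵢ.
−0.20·log₂(0.20) = 0.4644
−0.16·log₂(0.16) = 0.4230
−0.07·log₂(0.07) = 0.2686
−0.11·log₂(0.11) = 0.3503
−0.20·log₂(0.20) = 0.4644
−0.11·log₂(0.11) = 0.3503
−0.15·log₂(0.15) = 0.4105
Sum ≈ 2.7315 → 2.7315 bits.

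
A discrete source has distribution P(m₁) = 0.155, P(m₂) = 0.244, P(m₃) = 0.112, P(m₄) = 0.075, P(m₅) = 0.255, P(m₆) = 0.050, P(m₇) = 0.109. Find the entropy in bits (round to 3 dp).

H = −Σ pᵢ log₂ pᵢ.
−0.155·log₂(0.155) = 0.4169
−0.244·log₂(0.244) = 0.4966
−0.112·log₂(0.112) = 0.3537
−0.075·log₂(0.075) = 0.2803
−0.255·log₂(0.255) = 0.5027
−0.050·log₂(0.050) = 0.2161
−0.109·log₂(0.109) = 0.3485
Sum ≈ 2.6148 → 2.615 bits.

2.615 bits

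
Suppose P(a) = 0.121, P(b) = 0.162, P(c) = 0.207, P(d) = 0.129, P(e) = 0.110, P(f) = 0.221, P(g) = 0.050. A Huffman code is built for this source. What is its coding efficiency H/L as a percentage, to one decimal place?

98.6%

Entropy H = −Σ p log₂ p ≈ 2.6933 bits.
Huffman merges: 1/20+11/100→4/25; 121/1000+129/1000→1/4; 4/25+81/500→161/500; 207/1000+221/1000→107/250; 1/4+161/500→143/250; 107/250+143/250→1. L = 683/250 ≈ 2.7320.
Efficiency = H/L = 2.6933/2.7320 = 98.6%.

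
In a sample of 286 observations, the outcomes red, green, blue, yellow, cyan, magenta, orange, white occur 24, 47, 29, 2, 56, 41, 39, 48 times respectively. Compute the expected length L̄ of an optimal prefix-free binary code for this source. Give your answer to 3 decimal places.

Probabilities are the counts divided by 286.
Repeatedly combine the two least-probable nodes; the expected code length is the sum of the merged weights.
merge 1/143 + 12/143 → 1/11
merge 1/11 + 29/286 → 5/26
merge 3/22 + 41/286 → 40/143
merge 47/286 + 24/143 → 95/286
merge 5/26 + 28/143 → 111/286
merge 40/143 + 95/286 → 175/286
merge 111/286 + 175/286 → 1
L = 1/11 + 5/26 + 40/143 + 95/286 + 111/286 + 175/286 + 1 = 414/143 ≈ 2.895 bits/symbol.

2.895 bits/symbol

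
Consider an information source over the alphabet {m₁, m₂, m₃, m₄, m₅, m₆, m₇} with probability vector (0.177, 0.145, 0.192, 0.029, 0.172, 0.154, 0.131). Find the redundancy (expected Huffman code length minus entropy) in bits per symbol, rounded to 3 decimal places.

0.103 bits

Entropy H = −Σ p log₂ p ≈ 2.6880 bits.
Huffman merges: 29/1000+131/1000→4/25; 29/200+77/500→299/1000; 4/25+43/250→83/250; 177/1000+24/125→369/1000; 299/1000+83/250→631/1000; 369/1000+631/1000→1. L = 2791/1000 ≈ 2.7910.
L − H = 2.7910 − 2.6880 = 0.103 bits.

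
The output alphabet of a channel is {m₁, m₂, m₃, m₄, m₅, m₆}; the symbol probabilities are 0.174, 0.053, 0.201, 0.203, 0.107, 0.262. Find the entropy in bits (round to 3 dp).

H = −Σ pᵢ log₂ pᵢ.
−0.174·log₂(0.174) = 0.4390
−0.053·log₂(0.053) = 0.2246
−0.201·log₂(0.201) = 0.4653
−0.203·log₂(0.203) = 0.4670
−0.107·log₂(0.107) = 0.3450
−0.262·log₂(0.262) = 0.5063
Sum ≈ 2.4471 → 2.447 bits.

2.447 bits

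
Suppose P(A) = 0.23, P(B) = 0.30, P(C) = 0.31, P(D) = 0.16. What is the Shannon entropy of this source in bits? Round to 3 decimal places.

1.956 bits

H = −Σ pᵢ log₂ pᵢ.
−0.23·log₂(0.23) = 0.4877
−0.30·log₂(0.30) = 0.5211
−0.31·log₂(0.31) = 0.5238
−0.16·log₂(0.16) = 0.4230
Sum ≈ 1.9556 → 1.956 bits.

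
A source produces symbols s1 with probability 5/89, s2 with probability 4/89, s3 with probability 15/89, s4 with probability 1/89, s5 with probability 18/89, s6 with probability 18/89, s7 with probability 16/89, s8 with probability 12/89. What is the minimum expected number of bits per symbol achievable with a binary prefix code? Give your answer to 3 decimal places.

Repeatedly combine the two least-probable nodes; the expected code length is the sum of the merged weights.
merge 1/89 + 4/89 → 5/89
merge 5/89 + 5/89 → 10/89
merge 10/89 + 12/89 → 22/89
merge 15/89 + 16/89 → 31/89
merge 18/89 + 18/89 → 36/89
merge 22/89 + 31/89 → 53/89
merge 36/89 + 53/89 → 1
L = 5/89 + 10/89 + 22/89 + 31/89 + 36/89 + 53/89 + 1 = 246/89 ≈ 2.764 bits/symbol.

2.764 bits/symbol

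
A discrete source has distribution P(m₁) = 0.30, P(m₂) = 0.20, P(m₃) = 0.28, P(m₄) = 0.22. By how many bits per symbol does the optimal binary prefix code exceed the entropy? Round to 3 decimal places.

Entropy H = −Σ p log₂ p ≈ 1.9803 bits.
Huffman merges: 1/5+11/50→21/50; 7/25+3/10→29/50; 21/50+29/50→1. L = 2 ≈ 2.0000.
L − H = 2.0000 − 1.9803 = 0.020 bits.

0.020 bits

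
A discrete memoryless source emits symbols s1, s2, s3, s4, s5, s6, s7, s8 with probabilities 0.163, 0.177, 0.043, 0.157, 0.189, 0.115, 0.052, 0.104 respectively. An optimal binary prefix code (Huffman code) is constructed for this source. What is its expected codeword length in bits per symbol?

2.906 bits/symbol

Repeatedly combine the two least-probable nodes; the expected code length is the sum of the merged weights.
merge 43/1000 + 13/250 → 19/200
merge 19/200 + 13/125 → 199/1000
merge 23/200 + 157/1000 → 34/125
merge 163/1000 + 177/1000 → 17/50
merge 189/1000 + 199/1000 → 97/250
merge 34/125 + 17/50 → 153/250
merge 97/250 + 153/250 → 1
L = 19/200 + 199/1000 + 34/125 + 17/50 + 97/250 + 153/250 + 1 = 1453/500 = 2.906 bits/symbol.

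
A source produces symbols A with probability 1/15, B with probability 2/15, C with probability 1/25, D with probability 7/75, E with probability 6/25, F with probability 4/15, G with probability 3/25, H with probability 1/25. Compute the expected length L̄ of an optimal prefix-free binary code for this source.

Repeatedly combine the two least-probable nodes; the expected code length is the sum of the merged weights.
merge 1/25 + 1/25 → 2/25
merge 1/15 + 2/25 → 11/75
merge 7/75 + 3/25 → 16/75
merge 2/15 + 11/75 → 7/25
merge 16/75 + 6/25 → 34/75
merge 4/15 + 7/25 → 41/75
merge 34/75 + 41/75 → 1
L = 2/25 + 11/75 + 16/75 + 7/25 + 34/75 + 41/75 + 1 = 68/25 = 2.72 bits/symbol.

2.72 bits/symbol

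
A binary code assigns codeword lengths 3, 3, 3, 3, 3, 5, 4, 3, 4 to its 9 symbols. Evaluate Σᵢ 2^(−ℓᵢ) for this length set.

With common denominator 2^5 = 32: Σ 2^(−ℓᵢ) = 4/32 + 4/32 + 4/32 + 4/32 + 4/32 + 1/32 + 2/32 + 4/32 + 2/32 = 29/32 = 0.90625.

0.90625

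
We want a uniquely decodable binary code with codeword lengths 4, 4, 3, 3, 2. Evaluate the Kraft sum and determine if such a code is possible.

0.625; yes

With common denominator 2^4 = 16: Σ 2^(−ℓᵢ) = 1/16 + 1/16 + 2/16 + 2/16 + 4/16 = 10/16 = 0.625.
Kraft's inequality requires Σ ≤ 1; here Σ = 0.625 ≤ 1, so such a prefix code exists.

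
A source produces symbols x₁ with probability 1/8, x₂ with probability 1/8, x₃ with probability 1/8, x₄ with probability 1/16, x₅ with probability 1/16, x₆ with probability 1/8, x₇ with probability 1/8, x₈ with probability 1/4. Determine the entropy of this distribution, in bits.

Each probability is a power of 1/2, so log₂(1/p) is an integer.
H = Σ p·log₂(1/p) = 1/8·3 + 1/8·3 + 1/8·3 + 1/16·4 + 1/16·4 + 1/8·3 + 1/8·3 + 1/4·2 = 2.875 bits.

2.875 bits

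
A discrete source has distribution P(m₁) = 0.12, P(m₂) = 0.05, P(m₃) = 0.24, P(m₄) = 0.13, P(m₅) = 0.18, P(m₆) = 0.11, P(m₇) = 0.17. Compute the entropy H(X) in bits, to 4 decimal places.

2.6901 bits

H = −Σ pᵢ log₂ pᵢ.
−0.12·log₂(0.12) = 0.3671
−0.05·log₂(0.05) = 0.2161
−0.24·log₂(0.24) = 0.4941
−0.13·log₂(0.13) = 0.3826
−0.18·log₂(0.18) = 0.4453
−0.11·log₂(0.11) = 0.3503
−0.17·log₂(0.17) = 0.4346
Sum ≈ 2.6901 → 2.6901 bits.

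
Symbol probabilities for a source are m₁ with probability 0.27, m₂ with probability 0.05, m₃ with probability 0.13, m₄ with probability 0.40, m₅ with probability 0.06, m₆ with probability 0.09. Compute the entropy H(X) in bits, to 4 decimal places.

H = −Σ pᵢ log₂ pᵢ.
−0.27·log₂(0.27) = 0.5100
−0.05·log₂(0.05) = 0.2161
−0.13·log₂(0.13) = 0.3826
−0.40·log₂(0.40) = 0.5288
−0.06·log₂(0.06) = 0.2435
−0.09·log₂(0.09) = 0.3127
Sum ≈ 2.1937 → 2.1937 bits.

2.1937 bits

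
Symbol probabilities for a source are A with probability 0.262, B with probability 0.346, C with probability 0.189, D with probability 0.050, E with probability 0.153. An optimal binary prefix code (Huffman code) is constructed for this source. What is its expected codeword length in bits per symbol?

2.203 bits/symbol

Repeatedly combine the two least-probable nodes; the expected code length is the sum of the merged weights.
merge 1/20 + 153/1000 → 203/1000
merge 189/1000 + 203/1000 → 49/125
merge 131/500 + 173/500 → 76/125
merge 49/125 + 76/125 → 1
L = 203/1000 + 49/125 + 76/125 + 1 = 2203/1000 = 2.203 bits/symbol.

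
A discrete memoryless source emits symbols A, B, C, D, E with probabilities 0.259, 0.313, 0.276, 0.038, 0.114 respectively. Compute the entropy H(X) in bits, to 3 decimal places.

H = −Σ pᵢ log₂ pᵢ.
−0.259·log₂(0.259) = 0.5048
−0.313·log₂(0.313) = 0.5245
−0.276·log₂(0.276) = 0.5126
−0.038·log₂(0.038) = 0.1793
−0.114·log₂(0.114) = 0.3571
Sum ≈ 2.0783 → 2.078 bits.

2.078 bits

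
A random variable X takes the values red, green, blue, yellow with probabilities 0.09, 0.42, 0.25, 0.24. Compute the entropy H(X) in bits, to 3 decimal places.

H = −Σ pᵢ log₂ pᵢ.
−0.09·log₂(0.09) = 0.3127
−0.42·log₂(0.42) = 0.5256
−0.25·log₂(0.25) = 0.5000
−0.24·log₂(0.24) = 0.4941
Sum ≈ 1.8324 → 1.832 bits.

1.832 bits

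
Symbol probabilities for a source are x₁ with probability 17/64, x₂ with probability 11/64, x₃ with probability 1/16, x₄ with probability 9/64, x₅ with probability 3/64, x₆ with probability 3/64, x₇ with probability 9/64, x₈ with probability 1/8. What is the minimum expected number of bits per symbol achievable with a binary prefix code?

2.8125 bits/symbol

Repeatedly combine the two least-probable nodes; the expected code length is the sum of the merged weights.
merge 3/64 + 3/64 → 3/32
merge 1/16 + 3/32 → 5/32
merge 1/8 + 9/64 → 17/64
merge 9/64 + 5/32 → 19/64
merge 11/64 + 17/64 → 7/16
merge 17/64 + 19/64 → 9/16
merge 7/16 + 9/16 → 1
L = 3/32 + 5/32 + 17/64 + 19/64 + 7/16 + 9/16 + 1 = 45/16 = 2.8125 bits/symbol.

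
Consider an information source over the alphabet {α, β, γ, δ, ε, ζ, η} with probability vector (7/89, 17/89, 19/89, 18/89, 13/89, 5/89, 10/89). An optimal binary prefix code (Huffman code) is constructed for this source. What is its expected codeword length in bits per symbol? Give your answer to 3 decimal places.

Repeatedly combine the two least-probable nodes; the expected code length is the sum of the merged weights.
merge 5/89 + 7/89 → 12/89
merge 10/89 + 12/89 → 22/89
merge 13/89 + 17/89 → 30/89
merge 18/89 + 19/89 → 37/89
merge 22/89 + 30/89 → 52/89
merge 37/89 + 52/89 → 1
L = 12/89 + 22/89 + 30/89 + 37/89 + 52/89 + 1 = 242/89 ≈ 2.719 bits/symbol.

2.719 bits/symbol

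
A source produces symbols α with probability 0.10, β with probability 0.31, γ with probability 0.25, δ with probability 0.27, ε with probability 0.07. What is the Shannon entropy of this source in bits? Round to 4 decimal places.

2.1346 bits

H = −Σ pᵢ log₂ pᵢ.
−0.10·log₂(0.10) = 0.3322
−0.31·log₂(0.31) = 0.5238
−0.25·log₂(0.25) = 0.5000
−0.27·log₂(0.27) = 0.5100
−0.07·log₂(0.07) = 0.2686
Sum ≈ 2.1346 → 2.1346 bits.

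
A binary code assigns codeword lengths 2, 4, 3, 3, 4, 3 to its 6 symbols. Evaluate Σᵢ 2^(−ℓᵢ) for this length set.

With common denominator 2^4 = 16: Σ 2^(−ℓᵢ) = 4/16 + 1/16 + 2/16 + 2/16 + 1/16 + 2/16 = 12/16 = 0.75.

0.75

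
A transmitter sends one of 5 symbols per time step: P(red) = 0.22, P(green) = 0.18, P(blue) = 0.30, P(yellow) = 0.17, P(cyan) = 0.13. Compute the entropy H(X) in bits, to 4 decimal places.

2.2642 bits

H = −Σ pᵢ log₂ pᵢ.
−0.22·log₂(0.22) = 0.4806
−0.18·log₂(0.18) = 0.4453
−0.30·log₂(0.30) = 0.5211
−0.17·log₂(0.17) = 0.4346
−0.13·log₂(0.13) = 0.3826
Sum ≈ 2.2642 → 2.2642 bits.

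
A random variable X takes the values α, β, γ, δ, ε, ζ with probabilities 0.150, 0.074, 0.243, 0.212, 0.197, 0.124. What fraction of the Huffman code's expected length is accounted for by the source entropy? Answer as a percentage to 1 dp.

Entropy H = −Σ p log₂ p ≈ 2.4940 bits.
Huffman merges: 37/500+31/250→99/500; 3/20+197/1000→347/1000; 99/500+53/250→41/100; 243/1000+347/1000→59/100; 41/100+59/100→1. L = 509/200 ≈ 2.5450.
Efficiency = H/L = 2.4940/2.5450 = 98.0%.

98.0%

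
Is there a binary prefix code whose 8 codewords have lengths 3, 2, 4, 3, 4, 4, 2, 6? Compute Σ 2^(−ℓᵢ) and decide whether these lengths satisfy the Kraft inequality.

With common denominator 2^6 = 64: Σ 2^(−ℓᵢ) = 8/64 + 16/64 + 4/64 + 8/64 + 4/64 + 4/64 + 16/64 + 1/64 = 61/64 = 0.953125.
Kraft's inequality requires Σ ≤ 1; here Σ = 0.953125 ≤ 1, so such a prefix code exists.

0.953125; yes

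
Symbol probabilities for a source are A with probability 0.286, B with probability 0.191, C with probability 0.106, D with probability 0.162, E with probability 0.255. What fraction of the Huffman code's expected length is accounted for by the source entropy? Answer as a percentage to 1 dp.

Entropy H = −Σ p log₂ p ≈ 2.2440 bits.
Huffman merges: 53/500+81/500→67/250; 191/1000+51/200→223/500; 67/250+143/500→277/500; 223/500+277/500→1. L = 567/250 ≈ 2.2680.
Efficiency = H/L = 2.2440/2.2680 = 98.9%.

98.9%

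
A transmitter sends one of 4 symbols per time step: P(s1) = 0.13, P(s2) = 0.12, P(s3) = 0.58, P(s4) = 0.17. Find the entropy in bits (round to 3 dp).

H = −Σ pᵢ log₂ pᵢ.
−0.13·log₂(0.13) = 0.3826
−0.12·log₂(0.12) = 0.3671
−0.58·log₂(0.58) = 0.4558
−0.17·log₂(0.17) = 0.4346
Sum ≈ 1.6401 → 1.640 bits.

1.640 bits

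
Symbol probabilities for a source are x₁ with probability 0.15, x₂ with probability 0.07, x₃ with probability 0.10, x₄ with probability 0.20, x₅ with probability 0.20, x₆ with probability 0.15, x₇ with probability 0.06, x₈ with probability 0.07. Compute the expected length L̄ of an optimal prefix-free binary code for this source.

Repeatedly combine the two least-probable nodes; the expected code length is the sum of the merged weights.
merge 3/50 + 7/100 → 13/100
merge 7/100 + 1/10 → 17/100
merge 13/100 + 3/20 → 7/25
merge 3/20 + 17/100 → 8/25
merge 1/5 + 1/5 → 2/5
merge 7/25 + 8/25 → 3/5
merge 2/5 + 3/5 → 1
L = 13/100 + 17/100 + 7/25 + 8/25 + 2/5 + 3/5 + 1 = 29/10 = 2.9 bits/symbol.

2.9 bits/symbol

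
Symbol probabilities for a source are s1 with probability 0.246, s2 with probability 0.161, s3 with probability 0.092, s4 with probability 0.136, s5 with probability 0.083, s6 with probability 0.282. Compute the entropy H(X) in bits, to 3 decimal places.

H = −Σ pᵢ log₂ pᵢ.
−0.246·log₂(0.246) = 0.4977
−0.161·log₂(0.161) = 0.4242
−0.092·log₂(0.092) = 0.3167
−0.136·log₂(0.136) = 0.3915
−0.083·log₂(0.083) = 0.2980
−0.282·log₂(0.282) = 0.5150
Sum ≈ 2.4431 → 2.443 bits.

2.443 bits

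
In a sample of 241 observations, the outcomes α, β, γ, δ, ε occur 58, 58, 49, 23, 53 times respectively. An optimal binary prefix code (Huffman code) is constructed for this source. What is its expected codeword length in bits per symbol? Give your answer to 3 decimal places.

2.299 bits/symbol

Probabilities are the counts divided by 241.
Repeatedly combine the two least-probable nodes; the expected code length is the sum of the merged weights.
merge 23/241 + 49/241 → 72/241
merge 53/241 + 58/241 → 111/241
merge 58/241 + 72/241 → 130/241
merge 111/241 + 130/241 → 1
L = 72/241 + 111/241 + 130/241 + 1 = 554/241 ≈ 2.299 bits/symbol.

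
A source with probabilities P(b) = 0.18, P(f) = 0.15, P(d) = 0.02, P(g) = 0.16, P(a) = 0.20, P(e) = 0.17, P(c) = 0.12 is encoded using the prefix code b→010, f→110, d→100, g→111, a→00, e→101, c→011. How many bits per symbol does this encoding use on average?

2.8 bits/symbol

L̄ = Σ pᵢ·ℓᵢ = 0.18·3 + 0.15·3 + 0.02·3 + 0.16·3 + 0.20·2 + 0.17·3 + 0.12·3 = 2.8 bits/symbol.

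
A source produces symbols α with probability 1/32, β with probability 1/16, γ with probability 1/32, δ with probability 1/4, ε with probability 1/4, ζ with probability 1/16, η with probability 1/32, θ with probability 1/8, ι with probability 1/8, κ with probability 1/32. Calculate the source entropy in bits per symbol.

2.875 bits

Each probability is a power of 1/2, so log₂(1/p) is an integer.
H = Σ p·log₂(1/p) = 1/32·5 + 1/16·4 + 1/32·5 + 1/4·2 + 1/4·2 + 1/16·4 + 1/32·5 + 1/8·3 + 1/8·3 + 1/32·5 = 2.875 bits.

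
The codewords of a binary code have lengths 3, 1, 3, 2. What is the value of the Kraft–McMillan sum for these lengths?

1

With common denominator 2^3 = 8: Σ 2^(−ℓᵢ) = 1/8 + 4/8 + 1/8 + 2/8 = 8/8 = 1.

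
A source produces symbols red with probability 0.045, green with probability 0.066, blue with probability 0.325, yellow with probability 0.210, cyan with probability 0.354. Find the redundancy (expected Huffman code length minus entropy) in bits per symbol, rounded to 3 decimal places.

Entropy H = −Σ p log₂ p ≈ 1.9903 bits.
Huffman merges: 9/200+33/500→111/1000; 111/1000+21/100→321/1000; 321/1000+13/40→323/500; 177/500+323/500→1. L = 1039/500 ≈ 2.0780.
L − H = 2.0780 − 1.9903 = 0.088 bits.

0.088 bits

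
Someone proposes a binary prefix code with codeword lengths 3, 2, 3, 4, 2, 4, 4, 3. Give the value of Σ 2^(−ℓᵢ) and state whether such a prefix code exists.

With common denominator 2^4 = 16: Σ 2^(−ℓᵢ) = 2/16 + 4/16 + 2/16 + 1/16 + 4/16 + 1/16 + 1/16 + 2/16 = 17/16 = 1.0625.
Kraft's inequality requires Σ ≤ 1; here Σ = 1.0625 > 1, so no such prefix code exists.

1.0625; no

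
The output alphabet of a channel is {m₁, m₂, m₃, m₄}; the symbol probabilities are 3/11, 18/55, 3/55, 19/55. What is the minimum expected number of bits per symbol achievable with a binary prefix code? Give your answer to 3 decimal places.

Repeatedly combine the two least-probable nodes; the expected code length is the sum of the merged weights.
merge 3/55 + 3/11 → 18/55
merge 18/55 + 18/55 → 36/55
merge 19/55 + 36/55 → 1
L = 18/55 + 36/55 + 1 = 109/55 ≈ 1.982 bits/symbol.

1.982 bits/symbol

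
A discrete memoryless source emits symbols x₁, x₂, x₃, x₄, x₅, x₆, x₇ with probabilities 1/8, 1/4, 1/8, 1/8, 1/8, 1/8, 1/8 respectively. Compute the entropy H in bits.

Each probability is a power of 1/2, so log₂(1/p) is an integer.
H = Σ p·log₂(1/p) = 1/8·3 + 1/4·2 + 1/8·3 + 1/8·3 + 1/8·3 + 1/8·3 + 1/8·3 = 2.75 bits.

2.75 bits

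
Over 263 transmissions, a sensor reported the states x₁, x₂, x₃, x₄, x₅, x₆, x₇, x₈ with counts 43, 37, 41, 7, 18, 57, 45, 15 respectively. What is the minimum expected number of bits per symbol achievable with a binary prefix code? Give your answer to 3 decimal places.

2.848 bits/symbol

Probabilities are the counts divided by 263.
Repeatedly combine the two least-probable nodes; the expected code length is the sum of the merged weights.
merge 7/263 + 15/263 → 22/263
merge 18/263 + 22/263 → 40/263
merge 37/263 + 40/263 → 77/263
merge 41/263 + 43/263 → 84/263
merge 45/263 + 57/263 → 102/263
merge 77/263 + 84/263 → 161/263
merge 102/263 + 161/263 → 1
L = 22/263 + 40/263 + 77/263 + 84/263 + 102/263 + 161/263 + 1 = 749/263 ≈ 2.848 bits/symbol.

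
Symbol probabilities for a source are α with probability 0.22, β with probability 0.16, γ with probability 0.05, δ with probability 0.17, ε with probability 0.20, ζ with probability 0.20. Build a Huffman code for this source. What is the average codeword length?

2.58 bits/symbol

Repeatedly combine the two least-probable nodes; the expected code length is the sum of the merged weights.
merge 1/20 + 4/25 → 21/100
merge 17/100 + 1/5 → 37/100
merge 1/5 + 21/100 → 41/100
merge 11/50 + 37/100 → 59/100
merge 41/100 + 59/100 → 1
L = 21/100 + 37/100 + 41/100 + 59/100 + 1 = 129/50 = 2.58 bits/symbol.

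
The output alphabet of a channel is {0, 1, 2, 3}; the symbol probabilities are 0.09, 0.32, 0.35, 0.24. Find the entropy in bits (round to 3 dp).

1.863 bits

H = −Σ pᵢ log₂ pᵢ.
−0.09·log₂(0.09) = 0.3127
−0.32·log₂(0.32) = 0.5260
−0.35·log₂(0.35) = 0.5301
−0.24·log₂(0.24) = 0.4941
Sum ≈ 1.8629 → 1.863 bits.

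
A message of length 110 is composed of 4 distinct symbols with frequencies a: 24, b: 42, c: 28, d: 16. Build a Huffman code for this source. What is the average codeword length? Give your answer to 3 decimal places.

Probabilities are the counts divided by 110.
Repeatedly combine the two least-probable nodes; the expected code length is the sum of the merged weights.
merge 8/55 + 12/55 → 4/11
merge 14/55 + 4/11 → 34/55
merge 21/55 + 34/55 → 1
L = 4/11 + 34/55 + 1 = 109/55 ≈ 1.982 bits/symbol.

1.982 bits/symbol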